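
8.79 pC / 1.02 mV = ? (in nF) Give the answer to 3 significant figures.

8.62 nF

(8.79 × 10^-12) / (1.02 × 10^-3) = 8.6176 × 10^-9 F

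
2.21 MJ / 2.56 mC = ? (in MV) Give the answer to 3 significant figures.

(2.21 × 10⁶) / (2.56 × 10⁻³) = 0.86328 × 10⁹ V

863 MV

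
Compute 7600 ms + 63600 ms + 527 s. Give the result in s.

598.2 s

In s:
  7600 ms = 7600 × 10⁻³ s = 7.6
  63600 ms = 63600 × 10⁻³ s = 63.6
  527 s → 527
Sum: 7.6 + 63.6 + 527 = 598.2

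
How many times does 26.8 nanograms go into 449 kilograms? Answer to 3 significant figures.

16800000000000

(449 × 10³) / (26.8 × 10⁻⁹) = 16.75 × 10¹²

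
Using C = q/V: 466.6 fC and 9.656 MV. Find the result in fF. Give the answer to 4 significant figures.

(466.6 × 10^-15) / (9.656 × 10^6) = 48.3223 × 10^-21 F

0.00004832 fF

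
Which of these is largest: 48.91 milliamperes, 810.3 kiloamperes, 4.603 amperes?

810.3 kiloamperes

48.91 milliamperes = 0.04891 amperes
810.3 kiloamperes = 810300 amperes
4.603 amperes = 4.603 amperes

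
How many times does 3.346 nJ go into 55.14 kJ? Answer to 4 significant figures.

16480000000000

(55.14 × 10^3) / (3.346 × 10^-9) = 16.479 × 10^12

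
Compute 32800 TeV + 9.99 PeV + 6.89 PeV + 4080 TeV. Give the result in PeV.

In PeV:
  32800 TeV = 32800e-3 PeV = 32.8
  9.99 PeV → 9.99
  6.89 PeV → 6.89
  4080 TeV = 4080e-3 PeV = 4.08
Sum: 32.8 + 9.99 + 6.89 + 4.08 = 53.76

53.76 PeV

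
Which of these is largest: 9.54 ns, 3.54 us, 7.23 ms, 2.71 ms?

9.54 ns = 0.00000000954 s
3.54 us = 0.00000354 s
7.23 ms = 0.00723 s
2.71 ms = 0.00271 s

7.23 ms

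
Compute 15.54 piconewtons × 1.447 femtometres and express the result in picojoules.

15.54 × 10⁻¹² × 1.447 × 10⁻¹⁵ = 22.48638 × 10⁻²⁷ J

0.00000000000002248638 picojoules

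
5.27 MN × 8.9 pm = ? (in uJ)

46.903 uJ

5.27 × 10⁶ × 8.9 × 10⁻¹² = 46.903 × 10⁻⁶ J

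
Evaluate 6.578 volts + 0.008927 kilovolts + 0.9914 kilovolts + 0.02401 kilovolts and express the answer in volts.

In volts:
  6.578 volts → 6.578
  0.008927 kilovolts = 0.008927 × 10³ volts = 8.927
  0.9914 kilovolts = 0.9914 × 10³ volts = 991.4
  0.02401 kilovolts = 0.02401 × 10³ volts = 24.01
Sum: 6.578 + 8.927 + 991.4 + 24.01 = 1030.915

1030.915 volts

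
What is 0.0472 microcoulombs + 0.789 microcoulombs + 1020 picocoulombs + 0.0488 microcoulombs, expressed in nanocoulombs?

886.02 nanocoulombs

In nanocoulombs:
  0.0472 microcoulombs = 0.0472 × 10³ nanocoulombs = 47.2
  0.789 microcoulombs = 0.789 × 10³ nanocoulombs = 789
  1020 picocoulombs = 1020 × 10⁻³ nanocoulombs = 1.02
  0.0488 microcoulombs = 0.0488 × 10³ nanocoulombs = 48.8
Sum: 47.2 + 789 + 1.02 + 48.8 = 886.02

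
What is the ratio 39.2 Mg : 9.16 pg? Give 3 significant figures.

(39.2 × 10^6) / (9.16 × 10^-12) = 4.279 × 10^18

4280000000000000000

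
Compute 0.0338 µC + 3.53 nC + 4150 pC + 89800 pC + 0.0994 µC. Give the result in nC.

230.68 nC

In nC:
  0.0338 µC = 0.0338 × 10³ nC = 33.8
  3.53 nC → 3.53
  4150 pC = 4150 × 10⁻³ nC = 4.15
  89800 pC = 89800 × 10⁻³ nC = 89.8
  0.0994 µC = 0.0994 × 10³ nC = 99.4
Sum: 33.8 + 3.53 + 4.15 + 89.8 + 99.4 = 230.68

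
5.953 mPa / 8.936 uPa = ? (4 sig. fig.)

666.2

(5.953 × 10⁻³) / (8.936 × 10⁻⁶) = 0.66618 × 10³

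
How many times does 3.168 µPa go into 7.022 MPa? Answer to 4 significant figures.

2217000000000

(7.022 × 10⁶) / (3.168 × 10⁻⁶) = 2.2165 × 10¹²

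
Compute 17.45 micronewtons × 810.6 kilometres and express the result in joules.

14.14497 joules

17.45 × 10^-6 × 810.6 × 10^3 = 14144.97 × 10^-3 J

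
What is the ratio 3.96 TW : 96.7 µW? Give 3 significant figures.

(3.96 × 10^12) / (96.7 × 10^-6) = 0.04095 × 10^18

41000000000000000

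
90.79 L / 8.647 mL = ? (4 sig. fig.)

(90.79) / (8.647 × 10⁻³) = 10.5 × 10³

10500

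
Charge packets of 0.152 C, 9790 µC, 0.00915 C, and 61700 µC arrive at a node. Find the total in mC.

232.64 mC

In mC:
  0.152 C = 0.152 × 10³ mC = 152
  9790 µC = 9790 × 10⁻³ mC = 9.79
  0.00915 C = 0.00915 × 10³ mC = 9.15
  61700 µC = 61700 × 10⁻³ mC = 61.7
Sum: 152 + 9.79 + 9.15 + 61.7 = 232.64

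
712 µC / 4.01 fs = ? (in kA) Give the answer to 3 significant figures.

(712e-6) / (4.01e-15) = 177.56e9 A

178000000 kA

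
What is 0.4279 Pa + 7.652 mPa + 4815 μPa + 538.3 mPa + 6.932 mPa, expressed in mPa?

985.599 mPa

In mPa:
  0.4279 Pa = 0.4279e3 mPa = 427.9
  7.652 mPa → 7.652
  4815 μPa = 4815e-3 mPa = 4.815
  538.3 mPa → 538.3
  6.932 mPa → 6.932
Sum: 427.9 + 7.652 + 4.815 + 538.3 + 6.932 = 985.599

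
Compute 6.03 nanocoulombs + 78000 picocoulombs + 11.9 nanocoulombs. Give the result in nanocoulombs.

95.93 nanocoulombs

In nanocoulombs:
  6.03 nanocoulombs → 6.03
  78000 picocoulombs = 78000 × 10^-3 nanocoulombs = 78
  11.9 nanocoulombs → 11.9
Sum: 6.03 + 78 + 11.9 = 95.93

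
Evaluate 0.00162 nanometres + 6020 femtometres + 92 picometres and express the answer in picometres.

99.64 picometres

In picometres:
  0.00162 nanometres = 0.00162e3 picometres = 1.62
  6020 femtometres = 6020e-3 picometres = 6.02
  92 picometres → 92
Sum: 1.62 + 6.02 + 92 = 99.64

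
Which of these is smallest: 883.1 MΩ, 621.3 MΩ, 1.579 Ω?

883.1 MΩ = 883100000 Ω
621.3 MΩ = 621300000 Ω
1.579 Ω = 1.579 Ω

1.579 Ω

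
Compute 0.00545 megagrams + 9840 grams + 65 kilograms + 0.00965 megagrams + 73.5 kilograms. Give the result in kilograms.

163.44 kilograms

In kilograms:
  0.00545 megagrams = 0.00545 × 10³ kilograms = 5.45
  9840 grams = 9840 × 10⁻³ kilograms = 9.84
  65 kilograms → 65
  0.00965 megagrams = 0.00965 × 10³ kilograms = 9.65
  73.5 kilograms → 73.5
Sum: 5.45 + 9.84 + 65 + 9.65 + 73.5 = 163.44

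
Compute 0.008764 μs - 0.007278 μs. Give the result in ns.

1.486 ns

In ns:
  0.008764 μs = 0.008764e3 ns = 8.764
  0.007278 μs = 0.007278e3 ns = 7.278
Difference: 8.764 - 7.278 = 1.486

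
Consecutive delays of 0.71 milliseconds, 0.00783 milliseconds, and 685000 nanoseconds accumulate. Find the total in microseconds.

1402.83 microseconds

In microseconds:
  0.71 milliseconds = 0.71e3 microseconds = 710
  0.00783 milliseconds = 0.00783e3 microseconds = 7.83
  685000 nanoseconds = 685000e-3 microseconds = 685
Sum: 710 + 7.83 + 685 = 1402.83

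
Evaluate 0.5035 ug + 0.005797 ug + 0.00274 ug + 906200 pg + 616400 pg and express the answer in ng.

In ng:
  0.5035 ug = 0.5035 × 10^3 ng = 503.5
  0.005797 ug = 0.005797 × 10^3 ng = 5.797
  0.00274 ug = 0.00274 × 10^3 ng = 2.74
  906200 pg = 906200 × 10^-3 ng = 906.2
  616400 pg = 616400 × 10^-3 ng = 616.4
Sum: 503.5 + 5.797 + 2.74 + 906.2 + 616.4 = 2034.637

2034.637 ng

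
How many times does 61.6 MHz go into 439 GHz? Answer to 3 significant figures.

7130

(439 × 10^9) / (61.6 × 10^6) = 7.127 × 10^3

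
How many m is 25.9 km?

25900 m

kilo = 10³, (no prefix) = 10⁰; factor is 10³.
25.9 × 10³ = 25900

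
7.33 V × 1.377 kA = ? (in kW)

7.33 × 1.377 × 10^3 = 10.09341 × 10^3 W

10.09341 kW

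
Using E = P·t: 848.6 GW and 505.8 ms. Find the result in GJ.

848.6 × 10^9 × 505.8 × 10^-3 = 429221.88 × 10^6 J

429.22188 GJ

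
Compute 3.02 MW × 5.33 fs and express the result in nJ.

3.02e6 × 5.33e-15 = 16.0966e-9 J

16.0966 nJ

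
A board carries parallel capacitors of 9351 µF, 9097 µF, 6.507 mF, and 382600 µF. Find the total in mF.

407.555 mF

In mF:
  9351 µF = 9351 × 10⁻³ mF = 9.351
  9097 µF = 9097 × 10⁻³ mF = 9.097
  6.507 mF → 6.507
  382600 µF = 382600 × 10⁻³ mF = 382.6
Sum: 9.351 + 9.097 + 6.507 + 382.6 = 407.555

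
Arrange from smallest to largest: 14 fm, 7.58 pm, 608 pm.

14 fm < 7.58 pm < 608 pm

14 fm = 0.000000000000014 m
7.58 pm = 0.00000000000758 m
608 pm = 0.000000000608 m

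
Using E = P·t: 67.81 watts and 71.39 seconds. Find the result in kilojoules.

67.81 × 71.39 = 4840.9559 J

4.8409559 kilojoules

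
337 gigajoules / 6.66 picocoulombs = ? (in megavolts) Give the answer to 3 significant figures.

(337 × 10^9) / (6.66 × 10^-12) = 50.601 × 10^21 V

50600000000000000 megavolts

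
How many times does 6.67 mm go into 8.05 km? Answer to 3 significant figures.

1210000

(8.05e3) / (6.67e-3) = 1.207e6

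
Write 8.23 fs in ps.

0.00823 ps

femto = 10^-15, pico = 10^-12; factor is 10^-3.
8.23 × 10^-3 = 0.00823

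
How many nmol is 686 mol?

(no prefix) = 10⁰, nano = 10⁻⁹; factor is 10⁹.
686 × 10⁹ = 686000000000

686000000000 nmol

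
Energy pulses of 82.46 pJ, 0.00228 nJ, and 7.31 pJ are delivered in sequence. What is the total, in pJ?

In pJ:
  82.46 pJ → 82.46
  0.00228 nJ = 0.00228 × 10³ pJ = 2.28
  7.31 pJ → 7.31
Sum: 82.46 + 2.28 + 7.31 = 92.05

92.05 pJ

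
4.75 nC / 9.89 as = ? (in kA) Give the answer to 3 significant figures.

(4.75e-9) / (9.89e-18) = 0.48028e9 A

480000 kA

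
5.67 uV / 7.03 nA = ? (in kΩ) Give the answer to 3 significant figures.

0.807 kΩ

(5.67 × 10⁻⁶) / (7.03 × 10⁻⁹) = 0.80654 × 10³ Ω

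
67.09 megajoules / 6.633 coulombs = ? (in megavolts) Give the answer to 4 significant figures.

(67.09e6) / (6.633) = 10.1146e6 V

10.11 megavolts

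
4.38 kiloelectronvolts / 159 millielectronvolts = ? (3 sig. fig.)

27500

(4.38 × 10³) / (159 × 10⁻³) = 0.02755 × 10⁶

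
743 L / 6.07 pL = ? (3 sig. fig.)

122000000000000

(743) / (6.07 × 10^-12) = 122.4 × 10^12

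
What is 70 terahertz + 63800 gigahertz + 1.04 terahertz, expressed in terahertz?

In terahertz:
  70 terahertz → 70
  63800 gigahertz = 63800 × 10⁻³ terahertz = 63.8
  1.04 terahertz → 1.04
Sum: 70 + 63.8 + 1.04 = 134.84

134.84 terahertz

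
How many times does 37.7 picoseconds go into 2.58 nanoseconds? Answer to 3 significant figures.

(2.58 × 10⁻⁹) / (37.7 × 10⁻¹²) = 0.06844 × 10³

68.4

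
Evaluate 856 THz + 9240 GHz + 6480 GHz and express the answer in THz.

871.72 THz

In THz:
  856 THz → 856
  9240 GHz = 9240 × 10^-3 THz = 9.24
  6480 GHz = 6480 × 10^-3 THz = 6.48
Sum: 856 + 9.24 + 6.48 = 871.72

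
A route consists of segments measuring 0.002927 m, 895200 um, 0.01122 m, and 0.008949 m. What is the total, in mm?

In mm:
  0.002927 m = 0.002927 × 10³ mm = 2.927
  895200 um = 895200 × 10⁻³ mm = 895.2
  0.01122 m = 0.01122 × 10³ mm = 11.22
  0.008949 m = 0.008949 × 10³ mm = 8.949
Sum: 2.927 + 895.2 + 11.22 + 8.949 = 918.296

918.296 mm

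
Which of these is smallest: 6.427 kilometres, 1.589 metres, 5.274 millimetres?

5.274 millimetres

6.427 kilometres = 6427 metres
1.589 metres = 1.589 metres
5.274 millimetres = 0.005274 metres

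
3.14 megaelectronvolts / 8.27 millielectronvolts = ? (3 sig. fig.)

(3.14 × 10^6) / (8.27 × 10^-3) = 0.3797 × 10^9

380000000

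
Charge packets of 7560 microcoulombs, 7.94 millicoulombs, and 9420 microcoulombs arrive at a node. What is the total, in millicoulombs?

In millicoulombs:
  7560 microcoulombs = 7560 × 10^-3 millicoulombs = 7.56
  7.94 millicoulombs → 7.94
  9420 microcoulombs = 9420 × 10^-3 millicoulombs = 9.42
Sum: 7.56 + 7.94 + 9.42 = 24.92

24.92 millicoulombs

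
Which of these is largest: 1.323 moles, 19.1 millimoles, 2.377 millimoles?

1.323 moles = 1.323 moles
19.1 millimoles = 0.0191 moles
2.377 millimoles = 0.002377 moles

1.323 moles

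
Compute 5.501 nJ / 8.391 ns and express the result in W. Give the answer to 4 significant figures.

(5.501 × 10^-9) / (8.391 × 10^-9) = 0.655583 W

0.6556 W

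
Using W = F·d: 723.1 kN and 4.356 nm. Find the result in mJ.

723.1 × 10³ × 4.356 × 10⁻⁹ = 3149.8236 × 10⁻⁶ J

3.1498236 mJ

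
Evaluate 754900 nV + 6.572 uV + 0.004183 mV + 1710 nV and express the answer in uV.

In uV:
  754900 nV = 754900 × 10⁻³ uV = 754.9
  6.572 uV → 6.572
  0.004183 mV = 0.004183 × 10³ uV = 4.183
  1710 nV = 1710 × 10⁻³ uV = 1.71
Sum: 754.9 + 6.572 + 4.183 + 1.71 = 767.365

767.365 uV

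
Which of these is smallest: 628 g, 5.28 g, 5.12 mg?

628 g = 628 g
5.28 g = 5.28 g
5.12 mg = 0.00512 g

5.12 mg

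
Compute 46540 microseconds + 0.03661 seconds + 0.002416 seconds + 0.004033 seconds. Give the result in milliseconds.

In milliseconds:
  46540 microseconds = 46540 × 10⁻³ milliseconds = 46.54
  0.03661 seconds = 0.03661 × 10³ milliseconds = 36.61
  0.002416 seconds = 0.002416 × 10³ milliseconds = 2.416
  0.004033 seconds = 0.004033 × 10³ milliseconds = 4.033
Sum: 46.54 + 36.61 + 2.416 + 4.033 = 89.599

89.599 milliseconds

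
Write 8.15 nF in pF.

nano = 10⁻⁹, pico = 10⁻¹²; factor is 10³.
8.15 × 10³ = 8150

8150 pF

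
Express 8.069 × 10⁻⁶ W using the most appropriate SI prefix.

= 8.069 × 10⁻⁶ W; 10⁻⁶ is micro.

8.069 μW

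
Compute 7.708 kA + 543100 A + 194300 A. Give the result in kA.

745.108 kA

In kA:
  7.708 kA → 7.708
  543100 A = 543100 × 10⁻³ kA = 543.1
  194300 A = 194300 × 10⁻³ kA = 194.3
Sum: 7.708 + 543.1 + 194.3 = 745.108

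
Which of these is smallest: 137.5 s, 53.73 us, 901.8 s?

137.5 s = 137.5 s
53.73 us = 0.00005373 s
901.8 s = 901.8 s

53.73 us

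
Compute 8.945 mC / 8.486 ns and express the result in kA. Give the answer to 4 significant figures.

(8.945 × 10⁻³) / (8.486 × 10⁻⁹) = 1.05409 × 10⁶ A

1054 kA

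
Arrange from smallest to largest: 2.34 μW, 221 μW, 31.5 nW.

31.5 nW < 2.34 μW < 221 μW

2.34 μW = 0.00000234 W
221 μW = 0.000221 W
31.5 nW = 0.0000000315 W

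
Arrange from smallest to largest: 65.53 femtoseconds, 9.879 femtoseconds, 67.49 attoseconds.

65.53 femtoseconds = 0.00000000000006553 seconds
9.879 femtoseconds = 0.000000000000009879 seconds
67.49 attoseconds = 0.00000000000000006749 seconds

67.49 attoseconds < 9.879 femtoseconds < 65.53 femtoseconds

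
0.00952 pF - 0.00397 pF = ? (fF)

5.55 fF

In fF:
  0.00952 pF = 0.00952 × 10^3 fF = 9.52
  0.00397 pF = 0.00397 × 10^3 fF = 3.97
Difference: 9.52 - 3.97 = 5.55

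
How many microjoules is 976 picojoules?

pico = 1e-12, micro = 1e-6; factor is 1e-6.
976 × 1e-6 = 0.000976

0.000976 microjoules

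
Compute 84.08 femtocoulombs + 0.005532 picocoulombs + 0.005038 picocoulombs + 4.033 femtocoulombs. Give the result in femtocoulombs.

98.683 femtocoulombs

In femtocoulombs:
  84.08 femtocoulombs → 84.08
  0.005532 picocoulombs = 0.005532e3 femtocoulombs = 5.532
  0.005038 picocoulombs = 0.005038e3 femtocoulombs = 5.038
  4.033 femtocoulombs → 4.033
Sum: 84.08 + 5.532 + 5.038 + 4.033 = 98.683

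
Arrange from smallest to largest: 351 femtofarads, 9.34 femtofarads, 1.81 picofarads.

9.34 femtofarads < 351 femtofarads < 1.81 picofarads

351 femtofarads = 0.000000000000351 farads
9.34 femtofarads = 0.00000000000000934 farads
1.81 picofarads = 0.00000000000181 farads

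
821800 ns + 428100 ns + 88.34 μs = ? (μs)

1338.24 μs

In μs:
  821800 ns = 821800 × 10^-3 μs = 821.8
  428100 ns = 428100 × 10^-3 μs = 428.1
  88.34 μs → 88.34
Sum: 821.8 + 428.1 + 88.34 = 1338.24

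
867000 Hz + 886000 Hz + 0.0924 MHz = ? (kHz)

1845.4 kHz

In kHz:
  867000 Hz = 867000 × 10^-3 kHz = 867
  886000 Hz = 886000 × 10^-3 kHz = 886
  0.0924 MHz = 0.0924 × 10^3 kHz = 92.4
Sum: 867 + 886 + 92.4 = 1845.4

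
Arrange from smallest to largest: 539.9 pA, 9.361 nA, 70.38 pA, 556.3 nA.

70.38 pA < 539.9 pA < 9.361 nA < 556.3 nA

539.9 pA = 0.0000000005399 A
9.361 nA = 0.000000009361 A
70.38 pA = 0.00000000007038 A
556.3 nA = 0.0000005563 A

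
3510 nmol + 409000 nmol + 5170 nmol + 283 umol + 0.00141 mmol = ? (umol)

702.09 umol

In umol:
  3510 nmol = 3510 × 10^-3 umol = 3.51
  409000 nmol = 409000 × 10^-3 umol = 409
  5170 nmol = 5170 × 10^-3 umol = 5.17
  283 umol → 283
  0.00141 mmol = 0.00141 × 10^3 umol = 1.41
Sum: 3.51 + 409 + 5.17 + 283 + 1.41 = 702.09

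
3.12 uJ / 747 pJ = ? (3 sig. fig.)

4180

(3.12 × 10^-6) / (747 × 10^-12) = 0.004177 × 10^6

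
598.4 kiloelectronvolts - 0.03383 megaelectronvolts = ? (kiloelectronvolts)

564.57 kiloelectronvolts

In kiloelectronvolts:
  598.4 kiloelectronvolts → 598.4
  0.03383 megaelectronvolts = 0.03383 × 10^3 kiloelectronvolts = 33.83
Difference: 598.4 - 33.83 = 564.57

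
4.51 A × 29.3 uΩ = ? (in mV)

0.132143 mV

4.51 × 29.3 × 10^-6 = 132.143 × 10^-6 V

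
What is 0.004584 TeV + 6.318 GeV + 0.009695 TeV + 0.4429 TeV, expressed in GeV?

463.497 GeV

In GeV:
  0.004584 TeV = 0.004584 × 10^3 GeV = 4.584
  6.318 GeV → 6.318
  0.009695 TeV = 0.009695 × 10^3 GeV = 9.695
  0.4429 TeV = 0.4429 × 10^3 GeV = 442.9
Sum: 4.584 + 6.318 + 9.695 + 442.9 = 463.497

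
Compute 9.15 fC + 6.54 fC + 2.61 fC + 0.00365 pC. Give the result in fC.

21.95 fC

In fC:
  9.15 fC → 9.15
  6.54 fC → 6.54
  2.61 fC → 2.61
  0.00365 pC = 0.00365e3 fC = 3.65
Sum: 9.15 + 6.54 + 2.61 + 3.65 = 21.95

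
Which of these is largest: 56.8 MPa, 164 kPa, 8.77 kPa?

56.8 MPa

56.8 MPa = 56800000 Pa
164 kPa = 164000 Pa
8.77 kPa = 8770 Pa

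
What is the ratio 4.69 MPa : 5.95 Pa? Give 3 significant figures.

(4.69e6) / (5.95) = 0.7882e6

788000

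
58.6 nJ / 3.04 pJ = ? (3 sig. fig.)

19300

(58.6 × 10⁻⁹) / (3.04 × 10⁻¹²) = 19.28 × 10³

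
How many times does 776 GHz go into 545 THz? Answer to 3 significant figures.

702

(545 × 10¹²) / (776 × 10⁹) = 0.7023 × 10³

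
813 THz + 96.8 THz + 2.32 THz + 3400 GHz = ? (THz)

In THz:
  813 THz → 813
  96.8 THz → 96.8
  2.32 THz → 2.32
  3400 GHz = 3400e-3 THz = 3.4
Sum: 813 + 96.8 + 2.32 + 3.4 = 915.52

915.52 THz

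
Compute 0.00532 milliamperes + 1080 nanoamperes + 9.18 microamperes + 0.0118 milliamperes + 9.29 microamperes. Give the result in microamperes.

In microamperes:
  0.00532 milliamperes = 0.00532e3 microamperes = 5.32
  1080 nanoamperes = 1080e-3 microamperes = 1.08
  9.18 microamperes → 9.18
  0.0118 milliamperes = 0.0118e3 microamperes = 11.8
  9.29 microamperes → 9.29
Sum: 5.32 + 1.08 + 9.18 + 11.8 + 9.29 = 36.67

36.67 microamperes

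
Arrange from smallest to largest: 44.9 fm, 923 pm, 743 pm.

44.9 fm = 0.0000000000000449 m
923 pm = 0.000000000923 m
743 pm = 0.000000000743 m

44.9 fm < 743 pm < 923 pm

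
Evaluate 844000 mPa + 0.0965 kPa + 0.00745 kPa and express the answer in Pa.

In Pa:
  844000 mPa = 844000e-3 Pa = 844
  0.0965 kPa = 0.0965e3 Pa = 96.5
  0.00745 kPa = 0.00745e3 Pa = 7.45
Sum: 844 + 96.5 + 7.45 = 947.95

947.95 Pa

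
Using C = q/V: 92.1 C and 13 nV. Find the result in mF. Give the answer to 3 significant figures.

7080000000000 mF

(92.1) / (13 × 10⁻⁹) = 7.0846 × 10⁹ F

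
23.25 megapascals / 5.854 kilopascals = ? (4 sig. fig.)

(23.25e6) / (5.854e3) = 3.9716e3

3972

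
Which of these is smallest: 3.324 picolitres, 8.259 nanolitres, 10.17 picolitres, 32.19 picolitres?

3.324 picolitres = 0.000000000003324 litres
8.259 nanolitres = 0.000000008259 litres
10.17 picolitres = 0.00000000001017 litres
32.19 picolitres = 0.00000000003219 litres

3.324 picolitres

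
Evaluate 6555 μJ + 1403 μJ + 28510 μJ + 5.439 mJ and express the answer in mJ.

41.907 mJ

In mJ:
  6555 μJ = 6555 × 10⁻³ mJ = 6.555
  1403 μJ = 1403 × 10⁻³ mJ = 1.403
  28510 μJ = 28510 × 10⁻³ mJ = 28.51
  5.439 mJ → 5.439
Sum: 6.555 + 1.403 + 28.51 + 5.439 = 41.907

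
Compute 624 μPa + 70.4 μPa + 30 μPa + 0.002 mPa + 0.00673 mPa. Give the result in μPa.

733.13 μPa

In μPa:
  624 μPa → 624
  70.4 μPa → 70.4
  30 μPa → 30
  0.002 mPa = 0.002e3 μPa = 2
  0.00673 mPa = 0.00673e3 μPa = 6.73
Sum: 624 + 70.4 + 30 + 2 + 6.73 = 733.13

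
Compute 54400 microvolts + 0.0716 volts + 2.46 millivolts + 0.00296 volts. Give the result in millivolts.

131.42 millivolts

In millivolts:
  54400 microvolts = 54400 × 10^-3 millivolts = 54.4
  0.0716 volts = 0.0716 × 10^3 millivolts = 71.6
  2.46 millivolts → 2.46
  0.00296 volts = 0.00296 × 10^3 millivolts = 2.96
Sum: 54.4 + 71.6 + 2.46 + 2.96 = 131.42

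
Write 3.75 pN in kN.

0.00000000000000375 kN

pico = 10^-12, kilo = 10^3; factor is 10^-15.
3.75 × 10^-15 = 0.00000000000000375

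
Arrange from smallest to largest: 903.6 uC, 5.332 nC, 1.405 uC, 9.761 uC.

5.332 nC < 1.405 uC < 9.761 uC < 903.6 uC

903.6 uC = 0.0009036 C
5.332 nC = 0.000000005332 C
1.405 uC = 0.000001405 C
9.761 uC = 0.000009761 C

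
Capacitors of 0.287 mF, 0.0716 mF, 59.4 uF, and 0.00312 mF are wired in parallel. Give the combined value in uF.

421.12 uF

In uF:
  0.287 mF = 0.287 × 10^3 uF = 287
  0.0716 mF = 0.0716 × 10^3 uF = 71.6
  59.4 uF → 59.4
  0.00312 mF = 0.00312 × 10^3 uF = 3.12
Sum: 287 + 71.6 + 59.4 + 3.12 = 421.12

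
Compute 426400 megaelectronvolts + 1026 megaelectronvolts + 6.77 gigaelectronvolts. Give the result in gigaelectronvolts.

434.196 gigaelectronvolts

In gigaelectronvolts:
  426400 megaelectronvolts = 426400 × 10^-3 gigaelectronvolts = 426.4
  1026 megaelectronvolts = 1026 × 10^-3 gigaelectronvolts = 1.026
  6.77 gigaelectronvolts → 6.77
Sum: 426.4 + 1.026 + 6.77 = 434.196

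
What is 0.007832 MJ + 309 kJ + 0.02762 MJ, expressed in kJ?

344.452 kJ

In kJ:
  0.007832 MJ = 0.007832 × 10³ kJ = 7.832
  309 kJ → 309
  0.02762 MJ = 0.02762 × 10³ kJ = 27.62
Sum: 7.832 + 309 + 27.62 = 344.452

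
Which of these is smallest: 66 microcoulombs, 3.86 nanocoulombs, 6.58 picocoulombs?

6.58 picocoulombs

66 microcoulombs = 0.000066 coulombs
3.86 nanocoulombs = 0.00000000386 coulombs
6.58 picocoulombs = 0.00000000000658 coulombs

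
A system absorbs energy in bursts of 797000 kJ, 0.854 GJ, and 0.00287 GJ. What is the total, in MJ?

1653.87 MJ

In MJ:
  797000 kJ = 797000 × 10⁻³ MJ = 797
  0.854 GJ = 0.854 × 10³ MJ = 854
  0.00287 GJ = 0.00287 × 10³ MJ = 2.87
Sum: 797 + 854 + 2.87 = 1653.87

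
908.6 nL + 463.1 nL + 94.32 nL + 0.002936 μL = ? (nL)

In nL:
  908.6 nL → 908.6
  463.1 nL → 463.1
  94.32 nL → 94.32
  0.002936 μL = 0.002936e3 nL = 2.936
Sum: 908.6 + 463.1 + 94.32 + 2.936 = 1468.956

1468.956 nL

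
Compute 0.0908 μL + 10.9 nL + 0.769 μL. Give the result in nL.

In nL:
  0.0908 μL = 0.0908 × 10^3 nL = 90.8
  10.9 nL → 10.9
  0.769 μL = 0.769 × 10^3 nL = 769
Sum: 90.8 + 10.9 + 769 = 870.7

870.7 nL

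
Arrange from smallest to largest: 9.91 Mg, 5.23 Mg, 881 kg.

9.91 Mg = 9910000 g
5.23 Mg = 5230000 g
881 kg = 881000 g

881 kg < 5.23 Mg < 9.91 Mg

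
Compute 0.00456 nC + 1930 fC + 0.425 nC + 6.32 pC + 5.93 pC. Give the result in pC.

In pC:
  0.00456 nC = 0.00456 × 10³ pC = 4.56
  1930 fC = 1930 × 10⁻³ pC = 1.93
  0.425 nC = 0.425 × 10³ pC = 425
  6.32 pC → 6.32
  5.93 pC → 5.93
Sum: 4.56 + 1.93 + 425 + 6.32 + 5.93 = 443.74

443.74 pC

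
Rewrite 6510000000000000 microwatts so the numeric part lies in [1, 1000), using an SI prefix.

6.51 gigawatts

= 6.51 × 10^9 watts; 10^9 is giga.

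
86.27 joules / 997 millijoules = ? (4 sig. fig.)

86.53

(86.27) / (997 × 10^-3) = 0.08653 × 10^3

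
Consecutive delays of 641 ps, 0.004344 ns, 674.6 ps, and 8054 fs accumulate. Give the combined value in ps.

In ps:
  641 ps → 641
  0.004344 ns = 0.004344 × 10³ ps = 4.344
  674.6 ps → 674.6
  8054 fs = 8054 × 10⁻³ ps = 8.054
Sum: 641 + 4.344 + 674.6 + 8.054 = 1327.998

1327.998 ps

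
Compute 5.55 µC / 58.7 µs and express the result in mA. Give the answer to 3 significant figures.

(5.55e-6) / (58.7e-6) = 0.094549 A

94.5 mA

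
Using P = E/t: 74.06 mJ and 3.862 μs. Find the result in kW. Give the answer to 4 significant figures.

19.18 kW

(74.06 × 10^-3) / (3.862 × 10^-6) = 19.1766 × 10^3 W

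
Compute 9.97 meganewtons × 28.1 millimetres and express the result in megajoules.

0.280157 megajoules

9.97 × 10⁶ × 28.1 × 10⁻³ = 280.157 × 10³ J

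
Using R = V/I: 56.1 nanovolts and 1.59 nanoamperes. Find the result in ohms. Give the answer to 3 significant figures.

35.3 ohms

(56.1e-9) / (1.59e-9) = 35.283 Ω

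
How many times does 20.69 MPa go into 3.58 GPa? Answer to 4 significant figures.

173.0

(3.58 × 10^9) / (20.69 × 10^6) = 0.17303 × 10^3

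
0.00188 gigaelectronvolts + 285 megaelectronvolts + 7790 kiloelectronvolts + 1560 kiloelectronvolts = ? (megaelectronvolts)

296.23 megaelectronvolts

In megaelectronvolts:
  0.00188 gigaelectronvolts = 0.00188 × 10³ megaelectronvolts = 1.88
  285 megaelectronvolts → 285
  7790 kiloelectronvolts = 7790 × 10⁻³ megaelectronvolts = 7.79
  1560 kiloelectronvolts = 1560 × 10⁻³ megaelectronvolts = 1.56
Sum: 1.88 + 285 + 7.79 + 1.56 = 296.23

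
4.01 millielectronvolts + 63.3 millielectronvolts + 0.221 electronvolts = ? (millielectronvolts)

288.31 millielectronvolts

In millielectronvolts:
  4.01 millielectronvolts → 4.01
  63.3 millielectronvolts → 63.3
  0.221 electronvolts = 0.221e3 millielectronvolts = 221
Sum: 4.01 + 63.3 + 221 = 288.31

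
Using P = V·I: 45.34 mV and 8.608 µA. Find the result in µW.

0.39028672 µW

45.34 × 10⁻³ × 8.608 × 10⁻⁶ = 390.28672 × 10⁻⁹ W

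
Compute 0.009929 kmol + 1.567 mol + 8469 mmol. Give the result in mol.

19.965 mol

In mol:
  0.009929 kmol = 0.009929 × 10^3 mol = 9.929
  1.567 mol → 1.567
  8469 mmol = 8469 × 10^-3 mol = 8.469
Sum: 9.929 + 1.567 + 8.469 = 19.965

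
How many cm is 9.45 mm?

milli = 10^-3, centi = 10^-2; factor is 10^-1.
9.45 × 10^-1 = 0.945

0.945 cm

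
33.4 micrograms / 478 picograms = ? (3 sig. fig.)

(33.4e-6) / (478e-12) = 0.06987e6

69900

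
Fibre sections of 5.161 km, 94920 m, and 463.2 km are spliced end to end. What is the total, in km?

563.281 km

In km:
  5.161 km → 5.161
  94920 m = 94920 × 10^-3 km = 94.92
  463.2 km → 463.2
Sum: 5.161 + 94.92 + 463.2 = 563.281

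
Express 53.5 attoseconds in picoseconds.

0.0000535 picoseconds

atto = 10⁻¹⁸, pico = 10⁻¹²; factor is 10⁻⁶.
53.5 × 10⁻⁶ = 0.0000535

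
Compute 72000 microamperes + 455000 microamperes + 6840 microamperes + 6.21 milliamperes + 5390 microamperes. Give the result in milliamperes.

In milliamperes:
  72000 microamperes = 72000 × 10⁻³ milliamperes = 72
  455000 microamperes = 455000 × 10⁻³ milliamperes = 455
  6840 microamperes = 6840 × 10⁻³ milliamperes = 6.84
  6.21 milliamperes → 6.21
  5390 microamperes = 5390 × 10⁻³ milliamperes = 5.39
Sum: 72 + 455 + 6.84 + 6.21 + 5.39 = 545.44

545.44 milliamperes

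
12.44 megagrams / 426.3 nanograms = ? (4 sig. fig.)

29180000000000

(12.44 × 10⁶) / (426.3 × 10⁻⁹) = 0.029181 × 10¹⁵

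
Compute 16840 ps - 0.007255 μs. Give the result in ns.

In ns:
  16840 ps = 16840e-3 ns = 16.84
  0.007255 μs = 0.007255e3 ns = 7.255
Difference: 16.84 - 7.255 = 9.585

9.585 ns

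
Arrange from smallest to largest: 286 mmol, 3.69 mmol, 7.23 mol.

286 mmol = 0.286 mol
3.69 mmol = 0.00369 mol
7.23 mol = 7.23 mol

3.69 mmol < 286 mmol < 7.23 mol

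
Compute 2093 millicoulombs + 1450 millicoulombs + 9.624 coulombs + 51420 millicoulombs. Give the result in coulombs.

64.587 coulombs

In coulombs:
  2093 millicoulombs = 2093 × 10^-3 coulombs = 2.093
  1450 millicoulombs = 1450 × 10^-3 coulombs = 1.45
  9.624 coulombs → 9.624
  51420 millicoulombs = 51420 × 10^-3 coulombs = 51.42
Sum: 2.093 + 1.45 + 9.624 + 51.42 = 64.587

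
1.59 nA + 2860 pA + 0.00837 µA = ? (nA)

In nA:
  1.59 nA → 1.59
  2860 pA = 2860 × 10⁻³ nA = 2.86
  0.00837 µA = 0.00837 × 10³ nA = 8.37
Sum: 1.59 + 2.86 + 8.37 = 12.82

12.82 nA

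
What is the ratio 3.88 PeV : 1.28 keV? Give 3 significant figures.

3030000000000

(3.88 × 10^15) / (1.28 × 10^3) = 3.031 × 10^12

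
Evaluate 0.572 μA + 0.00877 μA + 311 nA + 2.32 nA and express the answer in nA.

In nA:
  0.572 μA = 0.572 × 10^3 nA = 572
  0.00877 μA = 0.00877 × 10^3 nA = 8.77
  311 nA → 311
  2.32 nA → 2.32
Sum: 572 + 8.77 + 311 + 2.32 = 894.09

894.09 nA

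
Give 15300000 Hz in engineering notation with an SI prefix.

15.3 MHz

= 15.3 × 10^6 Hz; 10^6 is mega.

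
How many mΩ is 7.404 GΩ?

7404000000000 mΩ

giga = 10⁹, milli = 10⁻³; factor is 10¹².
7.404 × 10¹² = 7404000000000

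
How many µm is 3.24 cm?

32400 µm

centi = 10⁻², micro = 10⁻⁶; factor is 10⁴.
3.24 × 10⁴ = 32400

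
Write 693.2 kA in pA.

kilo = 10³, pico = 10⁻¹²; factor is 10¹⁵.
693.2 × 10¹⁵ = 693200000000000000

693200000000000000 pA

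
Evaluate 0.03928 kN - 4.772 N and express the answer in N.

34.508 N

In N:
  0.03928 kN = 0.03928 × 10^3 N = 39.28
  4.772 N → 4.772
Difference: 39.28 - 4.772 = 34.508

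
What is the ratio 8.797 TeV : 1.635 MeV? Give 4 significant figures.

(8.797 × 10¹²) / (1.635 × 10⁶) = 5.3804 × 10⁶

5380000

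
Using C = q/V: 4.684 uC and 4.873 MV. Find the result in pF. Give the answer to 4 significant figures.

(4.684 × 10^-6) / (4.873 × 10^6) = 0.961215 × 10^-12 F

0.9612 pF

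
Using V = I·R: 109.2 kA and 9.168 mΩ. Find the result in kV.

1.0011456 kV

109.2 × 10³ × 9.168 × 10⁻³ = 1001.1456 V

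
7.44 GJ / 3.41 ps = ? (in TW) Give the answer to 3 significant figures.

(7.44 × 10^9) / (3.41 × 10^-12) = 2.1818 × 10^21 W

2180000000 TW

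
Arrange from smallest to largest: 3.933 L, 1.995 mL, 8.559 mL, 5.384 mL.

1.995 mL < 5.384 mL < 8.559 mL < 3.933 L

3.933 L = 3.933 L
1.995 mL = 0.001995 L
8.559 mL = 0.008559 L
5.384 mL = 0.005384 L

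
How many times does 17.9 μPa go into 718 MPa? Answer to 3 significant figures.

40100000000000

(718e6) / (17.9e-6) = 40.11e12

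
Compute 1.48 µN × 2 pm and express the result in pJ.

0.00000296 pJ

1.48e-6 × 2e-12 = 2.96e-18 J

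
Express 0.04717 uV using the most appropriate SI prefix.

47.17 nV

= 47.17 × 10^-9 V; 10^-9 is nano.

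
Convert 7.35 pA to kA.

pico = 10^-12, kilo = 10^3; factor is 10^-15.
7.35 × 10^-15 = 0.00000000000000735

0.00000000000000735 kA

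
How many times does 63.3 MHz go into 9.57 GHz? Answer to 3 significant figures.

(9.57 × 10^9) / (63.3 × 10^6) = 0.1512 × 10^3

151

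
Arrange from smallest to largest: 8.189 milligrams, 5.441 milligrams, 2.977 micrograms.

8.189 milligrams = 0.008189 grams
5.441 milligrams = 0.005441 grams
2.977 micrograms = 0.000002977 grams

2.977 micrograms < 5.441 milligrams < 8.189 milligrams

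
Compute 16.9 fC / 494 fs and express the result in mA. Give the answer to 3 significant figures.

(16.9 × 10^-15) / (494 × 10^-15) = 0.034211 A

34.2 mA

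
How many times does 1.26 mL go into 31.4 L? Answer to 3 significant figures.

(31.4) / (1.26e-3) = 24.92e3

24900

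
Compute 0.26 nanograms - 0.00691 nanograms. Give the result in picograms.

In picograms:
  0.26 nanograms = 0.26 × 10³ picograms = 260
  0.00691 nanograms = 0.00691 × 10³ picograms = 6.91
Difference: 260 - 6.91 = 253.09

253.09 picograms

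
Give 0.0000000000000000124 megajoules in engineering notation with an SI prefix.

= 12.4 × 10^-12 joules; 10^-12 is pico.

12.4 picojoules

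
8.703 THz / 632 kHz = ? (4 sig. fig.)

(8.703 × 10¹²) / (632 × 10³) = 0.013771 × 10⁹

13770000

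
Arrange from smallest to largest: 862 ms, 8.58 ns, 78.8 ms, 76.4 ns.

8.58 ns < 76.4 ns < 78.8 ms < 862 ms

862 ms = 0.862 s
8.58 ns = 0.00000000858 s
78.8 ms = 0.0788 s
76.4 ns = 0.0000000764 s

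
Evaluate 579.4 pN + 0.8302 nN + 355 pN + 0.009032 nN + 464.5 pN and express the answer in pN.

2238.132 pN

In pN:
  579.4 pN → 579.4
  0.8302 nN = 0.8302 × 10³ pN = 830.2
  355 pN → 355
  0.009032 nN = 0.009032 × 10³ pN = 9.032
  464.5 pN → 464.5
Sum: 579.4 + 830.2 + 355 + 9.032 + 464.5 = 2238.132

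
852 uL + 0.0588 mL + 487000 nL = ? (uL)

1397.8 uL

In uL:
  852 uL → 852
  0.0588 mL = 0.0588 × 10³ uL = 58.8
  487000 nL = 487000 × 10⁻³ uL = 487
Sum: 852 + 58.8 + 487 = 1397.8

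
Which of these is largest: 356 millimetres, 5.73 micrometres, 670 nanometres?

356 millimetres

356 millimetres = 0.356 metres
5.73 micrometres = 0.00000573 metres
670 nanometres = 0.00000067 metres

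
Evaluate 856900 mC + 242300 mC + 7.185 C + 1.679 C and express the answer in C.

1108.064 C

In C:
  856900 mC = 856900e-3 C = 856.9
  242300 mC = 242300e-3 C = 242.3
  7.185 C → 7.185
  1.679 C → 1.679
Sum: 856.9 + 242.3 + 7.185 + 1.679 = 1108.064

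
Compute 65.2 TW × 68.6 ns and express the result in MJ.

4.47272 MJ

65.2 × 10^12 × 68.6 × 10^-9 = 4472.72 × 10^3 J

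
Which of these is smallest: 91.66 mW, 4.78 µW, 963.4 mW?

4.78 µW

91.66 mW = 0.09166 W
4.78 µW = 0.00000478 W
963.4 mW = 0.9634 W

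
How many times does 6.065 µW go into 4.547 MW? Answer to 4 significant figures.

(4.547e6) / (6.065e-6) = 0.74971e12

749700000000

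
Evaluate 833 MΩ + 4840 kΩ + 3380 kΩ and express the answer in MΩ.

841.22 MΩ

In MΩ:
  833 MΩ → 833
  4840 kΩ = 4840e-3 MΩ = 4.84
  3380 kΩ = 3380e-3 MΩ = 3.38
Sum: 833 + 4.84 + 3.38 = 841.22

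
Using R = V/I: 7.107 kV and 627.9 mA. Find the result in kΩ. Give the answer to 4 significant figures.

11.32 kΩ

(7.107 × 10^3) / (627.9 × 10^-3) = 0.0113187 × 10^6 Ω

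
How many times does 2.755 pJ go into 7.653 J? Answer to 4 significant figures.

(7.653) / (2.755e-12) = 2.7779e12

2778000000000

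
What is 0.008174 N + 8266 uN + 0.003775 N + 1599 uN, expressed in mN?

In mN:
  0.008174 N = 0.008174 × 10^3 mN = 8.174
  8266 uN = 8266 × 10^-3 mN = 8.266
  0.003775 N = 0.003775 × 10^3 mN = 3.775
  1599 uN = 1599 × 10^-3 mN = 1.599
Sum: 8.174 + 8.266 + 3.775 + 1.599 = 21.814

21.814 mN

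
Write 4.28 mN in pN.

milli = 10^-3, pico = 10^-12; factor is 10^9.
4.28 × 10^9 = 4280000000

4280000000 pN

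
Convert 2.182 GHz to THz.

0.002182 THz

giga = 10⁹, tera = 10¹²; factor is 10⁻³.
2.182 × 10⁻³ = 0.002182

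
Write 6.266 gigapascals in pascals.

6266000000 pascals

giga = 10⁹, (no prefix) = 10⁰; factor is 10⁹.
6.266 × 10⁹ = 6266000000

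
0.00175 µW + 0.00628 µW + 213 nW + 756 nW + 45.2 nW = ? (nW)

In nW:
  0.00175 µW = 0.00175 × 10^3 nW = 1.75
  0.00628 µW = 0.00628 × 10^3 nW = 6.28
  213 nW → 213
  756 nW → 756
  45.2 nW → 45.2
Sum: 1.75 + 6.28 + 213 + 756 + 45.2 = 1022.23

1022.23 nW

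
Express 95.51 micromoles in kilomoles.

micro = 1e-6, kilo = 1e3; factor is 1e-9.
95.51 × 1e-9 = 0.00000009551

0.00000009551 kilomoles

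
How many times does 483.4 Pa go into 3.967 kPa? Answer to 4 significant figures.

(3.967 × 10^3) / (483.4) = 0.0082065 × 10^3

8.206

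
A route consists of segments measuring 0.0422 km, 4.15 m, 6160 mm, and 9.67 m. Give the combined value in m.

62.18 m

In m:
  0.0422 km = 0.0422 × 10^3 m = 42.2
  4.15 m → 4.15
  6160 mm = 6160 × 10^-3 m = 6.16
  9.67 m → 9.67
Sum: 42.2 + 4.15 + 6.16 + 9.67 = 62.18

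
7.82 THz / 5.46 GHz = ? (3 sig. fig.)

1430

(7.82 × 10^12) / (5.46 × 10^9) = 1.432 × 10^3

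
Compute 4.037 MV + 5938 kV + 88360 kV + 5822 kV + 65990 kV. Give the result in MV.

In MV:
  4.037 MV → 4.037
  5938 kV = 5938e-3 MV = 5.938
  88360 kV = 88360e-3 MV = 88.36
  5822 kV = 5822e-3 MV = 5.822
  65990 kV = 65990e-3 MV = 65.99
Sum: 4.037 + 5.938 + 88.36 + 5.822 + 65.99 = 170.147

170.147 MV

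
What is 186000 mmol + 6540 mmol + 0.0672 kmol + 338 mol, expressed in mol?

In mol:
  186000 mmol = 186000 × 10^-3 mol = 186
  6540 mmol = 6540 × 10^-3 mol = 6.54
  0.0672 kmol = 0.0672 × 10^3 mol = 67.2
  338 mol → 338
Sum: 186 + 6.54 + 67.2 + 338 = 597.74

597.74 mol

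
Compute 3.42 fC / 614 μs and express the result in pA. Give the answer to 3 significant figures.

(3.42 × 10⁻¹⁵) / (614 × 10⁻⁶) = 0.00557 × 10⁻⁹ A

5.57 pA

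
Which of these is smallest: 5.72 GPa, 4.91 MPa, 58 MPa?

5.72 GPa = 5720000000 Pa
4.91 MPa = 4910000 Pa
58 MPa = 58000000 Pa

4.91 MPa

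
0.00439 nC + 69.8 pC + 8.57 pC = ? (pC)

82.76 pC

In pC:
  0.00439 nC = 0.00439e3 pC = 4.39
  69.8 pC → 69.8
  8.57 pC → 8.57
Sum: 4.39 + 69.8 + 8.57 = 82.76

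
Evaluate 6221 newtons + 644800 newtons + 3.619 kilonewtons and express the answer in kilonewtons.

In kilonewtons:
  6221 newtons = 6221 × 10^-3 kilonewtons = 6.221
  644800 newtons = 644800 × 10^-3 kilonewtons = 644.8
  3.619 kilonewtons → 3.619
Sum: 6.221 + 644.8 + 3.619 = 654.64

654.64 kilonewtons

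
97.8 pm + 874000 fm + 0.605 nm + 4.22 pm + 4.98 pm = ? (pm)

In pm:
  97.8 pm → 97.8
  874000 fm = 874000 × 10⁻³ pm = 874
  0.605 nm = 0.605 × 10³ pm = 605
  4.22 pm → 4.22
  4.98 pm → 4.98
Sum: 97.8 + 874 + 605 + 4.22 + 4.98 = 1586

1586 pm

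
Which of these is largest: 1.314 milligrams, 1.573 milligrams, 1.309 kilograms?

1.314 milligrams = 0.001314 grams
1.573 milligrams = 0.001573 grams
1.309 kilograms = 1309 grams

1.309 kilograms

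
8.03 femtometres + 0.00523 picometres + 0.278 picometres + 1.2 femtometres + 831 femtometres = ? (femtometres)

In femtometres:
  8.03 femtometres → 8.03
  0.00523 picometres = 0.00523 × 10^3 femtometres = 5.23
  0.278 picometres = 0.278 × 10^3 femtometres = 278
  1.2 femtometres → 1.2
  831 femtometres → 831
Sum: 8.03 + 5.23 + 278 + 1.2 + 831 = 1123.46

1123.46 femtometres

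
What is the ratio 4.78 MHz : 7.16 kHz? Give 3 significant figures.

668

(4.78 × 10^6) / (7.16 × 10^3) = 0.6676 × 10^3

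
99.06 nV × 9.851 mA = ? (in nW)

99.06 × 10⁻⁹ × 9.851 × 10⁻³ = 975.84006 × 10⁻¹² W

0.97584006 nW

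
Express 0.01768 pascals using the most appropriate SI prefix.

= 17.68 × 10⁻³ pascals; 10⁻³ is milli.

17.68 millipascals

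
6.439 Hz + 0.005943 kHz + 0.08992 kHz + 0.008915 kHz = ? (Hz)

In Hz:
  6.439 Hz → 6.439
  0.005943 kHz = 0.005943 × 10³ Hz = 5.943
  0.08992 kHz = 0.08992 × 10³ Hz = 89.92
  0.008915 kHz = 0.008915 × 10³ Hz = 8.915
Sum: 6.439 + 5.943 + 89.92 + 8.915 = 111.217

111.217 Hz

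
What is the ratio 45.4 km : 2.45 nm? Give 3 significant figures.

18500000000000

(45.4 × 10^3) / (2.45 × 10^-9) = 18.53 × 10^12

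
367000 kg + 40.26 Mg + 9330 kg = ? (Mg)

416.59 Mg

In Mg:
  367000 kg = 367000e-3 Mg = 367
  40.26 Mg → 40.26
  9330 kg = 9330e-3 Mg = 9.33
Sum: 367 + 40.26 + 9.33 = 416.59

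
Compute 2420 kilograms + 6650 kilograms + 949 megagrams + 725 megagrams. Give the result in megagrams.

1683.07 megagrams

In megagrams:
  2420 kilograms = 2420 × 10^-3 megagrams = 2.42
  6650 kilograms = 6650 × 10^-3 megagrams = 6.65
  949 megagrams → 949
  725 megagrams → 725
Sum: 2.42 + 6.65 + 949 + 725 = 1683.07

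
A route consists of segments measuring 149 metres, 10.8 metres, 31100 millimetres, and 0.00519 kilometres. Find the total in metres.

196.09 metres

In metres:
  149 metres → 149
  10.8 metres → 10.8
  31100 millimetres = 31100e-3 metres = 31.1
  0.00519 kilometres = 0.00519e3 metres = 5.19
Sum: 149 + 10.8 + 31.1 + 5.19 = 196.09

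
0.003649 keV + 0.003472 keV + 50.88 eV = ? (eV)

In eV:
  0.003649 keV = 0.003649e3 eV = 3.649
  0.003472 keV = 0.003472e3 eV = 3.472
  50.88 eV → 50.88
Sum: 3.649 + 3.472 + 50.88 = 58.001

58.001 eV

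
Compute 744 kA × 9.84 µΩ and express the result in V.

744 × 10^3 × 9.84 × 10^-6 = 7320.96 × 10^-3 V

7.32096 V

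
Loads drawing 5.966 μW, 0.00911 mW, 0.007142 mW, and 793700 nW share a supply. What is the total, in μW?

815.918 μW

In μW:
  5.966 μW → 5.966
  0.00911 mW = 0.00911 × 10³ μW = 9.11
  0.007142 mW = 0.007142 × 10³ μW = 7.142
  793700 nW = 793700 × 10⁻³ μW = 793.7
Sum: 5.966 + 9.11 + 7.142 + 793.7 = 815.918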